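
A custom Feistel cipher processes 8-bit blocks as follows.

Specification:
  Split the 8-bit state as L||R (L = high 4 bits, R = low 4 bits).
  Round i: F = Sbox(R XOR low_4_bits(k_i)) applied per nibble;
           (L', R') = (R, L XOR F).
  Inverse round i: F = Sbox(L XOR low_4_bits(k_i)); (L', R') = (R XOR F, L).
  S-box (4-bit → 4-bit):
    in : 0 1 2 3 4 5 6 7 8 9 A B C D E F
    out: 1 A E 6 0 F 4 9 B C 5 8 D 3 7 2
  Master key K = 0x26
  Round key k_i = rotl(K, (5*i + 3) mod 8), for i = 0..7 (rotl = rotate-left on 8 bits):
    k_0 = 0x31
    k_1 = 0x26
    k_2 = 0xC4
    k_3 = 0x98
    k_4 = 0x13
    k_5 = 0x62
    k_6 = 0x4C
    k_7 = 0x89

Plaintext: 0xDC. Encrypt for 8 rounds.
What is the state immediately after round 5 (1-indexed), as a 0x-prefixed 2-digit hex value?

0x67

s_0 = plaintext = 0xDC
s_1 = Round(s_0, k_0) = 0xCE
s_2 = Round(s_1, k_1) = 0xE7
s_3 = Round(s_2, k_2) = 0x78
s_4 = Round(s_3, k_3) = 0x86
s_5 = Round(s_4, k_4) = 0x67
s_6 = Round(s_5, k_5) = 0x79
s_7 = Round(s_6, k_6) = 0x98
s_8 = Round(s_7, k_7) = 0x83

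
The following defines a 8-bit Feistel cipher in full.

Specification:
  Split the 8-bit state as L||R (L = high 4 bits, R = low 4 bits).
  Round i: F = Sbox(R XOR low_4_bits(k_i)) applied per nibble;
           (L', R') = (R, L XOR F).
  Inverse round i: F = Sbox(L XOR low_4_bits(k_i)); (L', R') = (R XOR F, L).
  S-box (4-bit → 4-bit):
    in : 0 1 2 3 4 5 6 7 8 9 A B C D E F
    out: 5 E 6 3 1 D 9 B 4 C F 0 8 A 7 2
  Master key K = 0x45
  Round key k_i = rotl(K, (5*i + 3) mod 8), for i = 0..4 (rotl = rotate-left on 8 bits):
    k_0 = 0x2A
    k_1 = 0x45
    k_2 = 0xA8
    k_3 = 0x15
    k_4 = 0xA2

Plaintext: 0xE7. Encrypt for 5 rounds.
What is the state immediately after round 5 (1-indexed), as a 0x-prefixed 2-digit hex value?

s_0 = plaintext = 0xE7
s_1 = Round(s_0, k_0) = 0x74
s_2 = Round(s_1, k_1) = 0x49
s_3 = Round(s_2, k_2) = 0x9A
s_4 = Round(s_3, k_3) = 0xAB
s_5 = Round(s_4, k_4) = 0xB6

0xB6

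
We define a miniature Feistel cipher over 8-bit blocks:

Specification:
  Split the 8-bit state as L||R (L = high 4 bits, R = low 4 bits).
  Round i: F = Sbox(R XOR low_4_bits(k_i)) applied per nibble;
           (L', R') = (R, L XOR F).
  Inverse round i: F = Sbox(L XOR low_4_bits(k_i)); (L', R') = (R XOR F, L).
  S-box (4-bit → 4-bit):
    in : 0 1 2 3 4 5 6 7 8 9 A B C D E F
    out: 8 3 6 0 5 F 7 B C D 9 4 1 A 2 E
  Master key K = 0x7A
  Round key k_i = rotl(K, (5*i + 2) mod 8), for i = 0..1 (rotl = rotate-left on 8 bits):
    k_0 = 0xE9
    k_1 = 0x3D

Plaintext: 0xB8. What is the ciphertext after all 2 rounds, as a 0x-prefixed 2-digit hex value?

s_0 = plaintext = 0xB8
s_1 = Round(s_0, k_0) = 0x88
s_2 = Round(s_1, k_1) = 0x87

0x87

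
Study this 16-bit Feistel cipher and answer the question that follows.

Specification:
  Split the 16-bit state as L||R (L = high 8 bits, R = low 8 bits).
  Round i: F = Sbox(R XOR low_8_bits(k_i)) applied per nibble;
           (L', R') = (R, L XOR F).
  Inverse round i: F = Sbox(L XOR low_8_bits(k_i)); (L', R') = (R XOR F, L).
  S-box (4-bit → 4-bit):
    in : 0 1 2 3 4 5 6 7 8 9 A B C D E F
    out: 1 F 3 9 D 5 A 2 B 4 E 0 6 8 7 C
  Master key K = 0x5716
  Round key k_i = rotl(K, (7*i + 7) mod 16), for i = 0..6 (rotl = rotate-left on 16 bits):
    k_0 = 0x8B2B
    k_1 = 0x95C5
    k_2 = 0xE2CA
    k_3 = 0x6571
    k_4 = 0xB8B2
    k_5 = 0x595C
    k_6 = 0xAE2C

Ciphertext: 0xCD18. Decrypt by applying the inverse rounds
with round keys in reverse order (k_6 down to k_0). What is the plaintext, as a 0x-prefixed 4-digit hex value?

s_0 = ciphertext = 0xCD18
s_1 = InvRound(s_0, k_6) = 0x67CD
s_2 = InvRound(s_1, k_5) = 0x5D67
s_3 = InvRound(s_2, k_4) = 0x1B5D
s_4 = InvRound(s_3, k_3) = 0xF31B
s_5 = InvRound(s_4, k_2) = 0x8FF3
s_6 = InvRound(s_5, k_1) = 0x2D8F
s_7 = InvRound(s_6, k_0) = 0x952D

0x952D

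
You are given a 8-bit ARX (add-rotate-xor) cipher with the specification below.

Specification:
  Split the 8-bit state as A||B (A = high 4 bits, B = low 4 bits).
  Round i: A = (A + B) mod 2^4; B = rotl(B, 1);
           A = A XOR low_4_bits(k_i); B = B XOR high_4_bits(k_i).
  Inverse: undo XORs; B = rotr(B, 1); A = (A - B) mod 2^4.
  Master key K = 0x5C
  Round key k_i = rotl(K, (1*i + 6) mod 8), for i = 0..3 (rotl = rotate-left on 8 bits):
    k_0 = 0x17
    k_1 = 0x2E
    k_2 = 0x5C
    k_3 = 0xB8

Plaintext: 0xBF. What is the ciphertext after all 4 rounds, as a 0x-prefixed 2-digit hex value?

0xAE

s_0 = plaintext = 0xBF
s_1 = Round(s_0, k_0) = 0xDE
s_2 = Round(s_1, k_1) = 0x5F
s_3 = Round(s_2, k_2) = 0x8A
s_4 = Round(s_3, k_3) = 0xAE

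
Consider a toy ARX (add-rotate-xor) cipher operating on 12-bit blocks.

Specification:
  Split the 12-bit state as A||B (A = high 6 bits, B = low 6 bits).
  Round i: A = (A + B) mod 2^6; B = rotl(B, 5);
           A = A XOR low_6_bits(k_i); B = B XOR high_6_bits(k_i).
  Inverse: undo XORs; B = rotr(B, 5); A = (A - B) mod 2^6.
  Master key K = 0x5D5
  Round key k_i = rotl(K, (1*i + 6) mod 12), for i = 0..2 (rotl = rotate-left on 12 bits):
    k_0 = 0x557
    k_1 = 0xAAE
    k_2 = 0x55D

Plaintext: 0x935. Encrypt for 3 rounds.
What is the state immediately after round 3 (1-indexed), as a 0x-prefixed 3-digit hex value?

s_0 = plaintext = 0x935
s_1 = Round(s_0, k_0) = 0x3AF
s_2 = Round(s_1, k_1) = 0x4DD
s_3 = Round(s_2, k_2) = 0xB7B

0xB7B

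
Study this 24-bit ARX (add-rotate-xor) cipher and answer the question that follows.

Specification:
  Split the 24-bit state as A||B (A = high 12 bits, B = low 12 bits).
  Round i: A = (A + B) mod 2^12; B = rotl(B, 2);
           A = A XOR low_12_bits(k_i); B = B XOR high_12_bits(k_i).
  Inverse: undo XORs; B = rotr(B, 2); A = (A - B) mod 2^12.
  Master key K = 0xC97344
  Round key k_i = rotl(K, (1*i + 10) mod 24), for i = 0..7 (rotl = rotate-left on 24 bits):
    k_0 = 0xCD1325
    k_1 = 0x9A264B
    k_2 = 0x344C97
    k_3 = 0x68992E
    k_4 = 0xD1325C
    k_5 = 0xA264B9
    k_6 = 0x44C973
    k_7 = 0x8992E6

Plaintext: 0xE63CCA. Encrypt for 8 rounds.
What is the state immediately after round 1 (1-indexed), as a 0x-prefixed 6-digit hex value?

0x808FFA

s_0 = plaintext = 0xE63CCA
s_1 = Round(s_0, k_0) = 0x808FFA
s_2 = Round(s_1, k_1) = 0xE49649
s_3 = Round(s_2, k_2) = 0x805A61
s_4 = Round(s_3, k_3) = 0xB48F0F
s_5 = Round(s_4, k_4) = 0x80B12C
s_6 = Round(s_5, k_5) = 0xD8EE96
s_7 = Round(s_6, k_6) = 0x557E17
s_8 = Round(s_7, k_7) = 0x1880C6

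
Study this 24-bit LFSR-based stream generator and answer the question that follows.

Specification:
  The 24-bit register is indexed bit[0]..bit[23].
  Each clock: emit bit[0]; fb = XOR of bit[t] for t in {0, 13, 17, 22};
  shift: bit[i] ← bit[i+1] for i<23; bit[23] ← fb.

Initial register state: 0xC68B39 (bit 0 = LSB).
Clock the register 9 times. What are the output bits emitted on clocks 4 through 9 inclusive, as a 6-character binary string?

reg_0 = 0xC68B39
clock 1: out=1, reg = 0xE3459C
clock 2: out=0, reg = 0x71A2CE
clock 3: out=0, reg = 0x38D167
clock 4: out=1, reg = 0x9C68B3
clock 5: out=1, reg = 0x4E3459
clock 6: out=1, reg = 0x271A2C
clock 7: out=0, reg = 0x938D16
clock 8: out=0, reg = 0xC9C68B
clock 9: out=1, reg = 0x64E345

111001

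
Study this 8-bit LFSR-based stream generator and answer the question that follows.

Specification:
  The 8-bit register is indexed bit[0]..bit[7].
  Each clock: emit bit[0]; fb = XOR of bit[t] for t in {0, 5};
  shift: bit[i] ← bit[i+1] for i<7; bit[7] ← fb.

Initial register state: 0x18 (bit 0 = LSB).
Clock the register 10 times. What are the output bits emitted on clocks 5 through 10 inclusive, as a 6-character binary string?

reg_0 = 0x18
clock 1: out=0, reg = 0x0C
clock 2: out=0, reg = 0x06
clock 3: out=0, reg = 0x03
clock 4: out=1, reg = 0x81
clock 5: out=1, reg = 0xC0
clock 6: out=0, reg = 0x60
clock 7: out=0, reg = 0xB0
clock 8: out=0, reg = 0xD8
clock 9: out=0, reg = 0x6C
clock 10: out=0, reg = 0xB6

100000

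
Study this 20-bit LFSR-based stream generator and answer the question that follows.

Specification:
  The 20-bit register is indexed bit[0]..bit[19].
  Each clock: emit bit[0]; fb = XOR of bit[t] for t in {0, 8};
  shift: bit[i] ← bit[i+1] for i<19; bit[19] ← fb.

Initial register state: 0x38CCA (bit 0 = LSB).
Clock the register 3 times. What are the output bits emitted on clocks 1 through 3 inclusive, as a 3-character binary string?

010

reg_0 = 0x38CCA
clock 1: out=0, reg = 0x1C665
clock 2: out=1, reg = 0x8E332
clock 3: out=0, reg = 0xC7199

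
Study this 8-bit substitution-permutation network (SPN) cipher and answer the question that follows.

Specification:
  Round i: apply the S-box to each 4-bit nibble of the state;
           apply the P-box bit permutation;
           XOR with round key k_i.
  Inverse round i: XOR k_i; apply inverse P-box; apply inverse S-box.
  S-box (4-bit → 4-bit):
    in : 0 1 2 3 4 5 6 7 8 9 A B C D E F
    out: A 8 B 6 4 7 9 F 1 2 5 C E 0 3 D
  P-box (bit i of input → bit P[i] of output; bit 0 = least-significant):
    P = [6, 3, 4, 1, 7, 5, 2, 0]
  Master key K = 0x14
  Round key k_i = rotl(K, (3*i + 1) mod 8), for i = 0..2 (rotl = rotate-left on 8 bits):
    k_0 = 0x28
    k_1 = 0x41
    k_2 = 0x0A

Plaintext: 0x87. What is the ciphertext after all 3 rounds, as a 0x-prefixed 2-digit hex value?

s_0 = plaintext = 0x87
s_1 = Round(s_0, k_0) = 0xF2
s_2 = Round(s_1, k_1) = 0x8E
s_3 = Round(s_2, k_2) = 0xC2

0xC2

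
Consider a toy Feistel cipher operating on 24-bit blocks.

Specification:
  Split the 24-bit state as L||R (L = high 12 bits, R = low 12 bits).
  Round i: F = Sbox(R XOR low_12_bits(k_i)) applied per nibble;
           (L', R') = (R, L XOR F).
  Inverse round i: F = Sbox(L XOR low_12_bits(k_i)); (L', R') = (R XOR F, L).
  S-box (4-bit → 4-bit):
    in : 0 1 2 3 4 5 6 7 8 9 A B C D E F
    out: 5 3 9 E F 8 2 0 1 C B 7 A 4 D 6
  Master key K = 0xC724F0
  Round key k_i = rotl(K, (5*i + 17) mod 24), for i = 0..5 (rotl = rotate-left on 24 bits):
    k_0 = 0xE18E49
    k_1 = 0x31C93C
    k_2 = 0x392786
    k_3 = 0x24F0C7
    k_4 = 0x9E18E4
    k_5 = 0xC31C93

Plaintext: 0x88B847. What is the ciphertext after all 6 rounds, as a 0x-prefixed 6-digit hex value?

s_0 = plaintext = 0x88B847
s_1 = Round(s_0, k_0) = 0x847AD6
s_2 = Round(s_1, k_1) = 0xAD669C
s_3 = Round(s_2, k_2) = 0x69C9ED
s_4 = Round(s_3, k_3) = 0x9EDA07
s_5 = Round(s_4, k_4) = 0xA07033
s_6 = Round(s_5, k_5) = 0x0330B2

0x0330B2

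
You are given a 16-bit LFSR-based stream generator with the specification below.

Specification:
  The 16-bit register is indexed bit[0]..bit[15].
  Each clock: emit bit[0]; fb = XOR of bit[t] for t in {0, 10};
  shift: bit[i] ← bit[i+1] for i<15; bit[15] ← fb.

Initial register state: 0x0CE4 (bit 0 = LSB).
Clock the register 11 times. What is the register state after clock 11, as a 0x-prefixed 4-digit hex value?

reg_0 = 0x0CE4
clock 1: out=0, reg = 0x8672
clock 2: out=0, reg = 0xC339
clock 3: out=1, reg = 0xE19C
clock 4: out=0, reg = 0x70CE
clock 5: out=0, reg = 0x3867
clock 6: out=1, reg = 0x9C33
clock 7: out=1, reg = 0x4E19
clock 8: out=1, reg = 0x270C
clock 9: out=0, reg = 0x9386
clock 10: out=0, reg = 0x49C3
clock 11: out=1, reg = 0xA4E1

0xA4E1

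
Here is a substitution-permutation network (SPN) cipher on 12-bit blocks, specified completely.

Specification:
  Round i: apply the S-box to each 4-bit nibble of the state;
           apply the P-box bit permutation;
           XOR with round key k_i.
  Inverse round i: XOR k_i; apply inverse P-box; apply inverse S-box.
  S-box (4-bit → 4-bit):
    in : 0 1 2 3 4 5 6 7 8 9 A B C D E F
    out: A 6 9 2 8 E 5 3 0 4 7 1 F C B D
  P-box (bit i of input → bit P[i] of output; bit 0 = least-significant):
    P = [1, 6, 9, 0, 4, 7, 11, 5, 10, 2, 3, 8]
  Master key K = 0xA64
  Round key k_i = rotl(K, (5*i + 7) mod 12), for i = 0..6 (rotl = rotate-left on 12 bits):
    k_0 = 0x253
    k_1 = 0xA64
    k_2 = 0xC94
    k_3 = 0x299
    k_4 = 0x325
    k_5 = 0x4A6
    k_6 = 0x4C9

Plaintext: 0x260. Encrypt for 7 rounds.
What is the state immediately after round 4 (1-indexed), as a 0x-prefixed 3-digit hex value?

s_0 = plaintext = 0x260
s_1 = Round(s_0, k_0) = 0xF02
s_2 = Round(s_1, k_1) = 0xFCF
s_3 = Round(s_2, k_2) = 0x32F
s_4 = Round(s_3, k_3) = 0x0AE
s_5 = Round(s_4, k_4) = 0xAF2
s_6 = Round(s_5, k_5) = 0x899
s_7 = Round(s_6, k_6) = 0xEC9

0x0AE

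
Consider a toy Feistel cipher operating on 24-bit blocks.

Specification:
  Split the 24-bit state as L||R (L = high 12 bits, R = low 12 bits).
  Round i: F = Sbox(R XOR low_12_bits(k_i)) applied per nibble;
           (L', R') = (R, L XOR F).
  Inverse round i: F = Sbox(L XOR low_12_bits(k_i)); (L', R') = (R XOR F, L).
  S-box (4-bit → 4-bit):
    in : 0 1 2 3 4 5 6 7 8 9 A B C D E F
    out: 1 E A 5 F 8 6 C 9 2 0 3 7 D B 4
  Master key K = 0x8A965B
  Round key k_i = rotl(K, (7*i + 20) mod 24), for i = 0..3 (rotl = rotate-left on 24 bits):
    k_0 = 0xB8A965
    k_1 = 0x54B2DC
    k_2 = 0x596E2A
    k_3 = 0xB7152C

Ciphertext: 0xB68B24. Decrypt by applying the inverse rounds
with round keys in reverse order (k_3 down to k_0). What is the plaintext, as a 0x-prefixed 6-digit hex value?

s_0 = ciphertext = 0xB68B24
s_1 = InvRound(s_0, k_3) = 0x0DBB68
s_2 = InvRound(s_1, k_2) = 0x0260DB
s_3 = InvRound(s_2, k_1) = 0xA9B026
s_4 = InvRound(s_3, k_0) = 0x56DA9B

0x56DA9B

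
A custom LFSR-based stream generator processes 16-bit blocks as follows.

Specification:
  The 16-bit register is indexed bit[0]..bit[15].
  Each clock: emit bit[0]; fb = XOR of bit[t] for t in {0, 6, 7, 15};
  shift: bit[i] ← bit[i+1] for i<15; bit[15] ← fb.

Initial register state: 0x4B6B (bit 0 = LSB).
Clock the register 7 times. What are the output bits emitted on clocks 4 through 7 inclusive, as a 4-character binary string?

1011

reg_0 = 0x4B6B
clock 1: out=1, reg = 0x25B5
clock 2: out=1, reg = 0x12DA
clock 3: out=0, reg = 0x096D
clock 4: out=1, reg = 0x04B6
clock 5: out=0, reg = 0x825B
clock 6: out=1, reg = 0xC12D
clock 7: out=1, reg = 0x6096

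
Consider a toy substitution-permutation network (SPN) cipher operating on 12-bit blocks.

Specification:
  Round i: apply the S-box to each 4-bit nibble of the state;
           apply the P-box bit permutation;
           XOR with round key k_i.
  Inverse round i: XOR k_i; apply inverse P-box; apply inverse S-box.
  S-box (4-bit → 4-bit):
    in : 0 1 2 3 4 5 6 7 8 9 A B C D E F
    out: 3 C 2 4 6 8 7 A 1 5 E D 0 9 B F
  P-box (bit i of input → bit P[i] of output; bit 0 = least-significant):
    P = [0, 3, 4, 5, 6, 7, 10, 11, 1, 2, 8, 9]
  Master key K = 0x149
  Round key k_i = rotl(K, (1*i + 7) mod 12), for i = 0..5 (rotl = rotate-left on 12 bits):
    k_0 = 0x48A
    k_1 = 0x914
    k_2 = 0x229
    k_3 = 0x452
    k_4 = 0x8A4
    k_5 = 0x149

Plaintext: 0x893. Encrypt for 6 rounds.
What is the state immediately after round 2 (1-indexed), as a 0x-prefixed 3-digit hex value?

s_0 = plaintext = 0x893
s_1 = Round(s_0, k_0) = 0x0D8
s_2 = Round(s_1, k_1) = 0x153
s_3 = Round(s_2, k_2) = 0x939
s_4 = Round(s_3, k_3) = 0x141
s_5 = Round(s_4, k_4) = 0xF14
s_6 = Round(s_5, k_5) = 0xE57

0x153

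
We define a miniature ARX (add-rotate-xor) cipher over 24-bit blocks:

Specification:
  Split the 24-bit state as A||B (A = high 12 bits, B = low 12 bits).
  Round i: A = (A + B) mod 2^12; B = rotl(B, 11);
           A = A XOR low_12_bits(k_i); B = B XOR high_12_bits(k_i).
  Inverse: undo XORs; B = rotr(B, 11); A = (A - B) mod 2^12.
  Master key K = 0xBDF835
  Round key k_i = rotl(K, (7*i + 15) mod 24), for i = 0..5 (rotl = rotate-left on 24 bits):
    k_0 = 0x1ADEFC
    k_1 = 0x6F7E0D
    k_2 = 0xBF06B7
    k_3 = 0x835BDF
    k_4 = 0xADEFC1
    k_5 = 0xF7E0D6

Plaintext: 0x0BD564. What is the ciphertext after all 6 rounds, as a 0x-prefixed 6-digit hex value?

s_0 = plaintext = 0x0BD564
s_1 = Round(s_0, k_0) = 0x8DD31F
s_2 = Round(s_1, k_1) = 0x5F1F78
s_3 = Round(s_2, k_2) = 0x3DEC4C
s_4 = Round(s_3, k_3) = 0xBF5E13
s_5 = Round(s_4, k_4) = 0x5C95D7
s_6 = Round(s_5, k_5) = 0xB76595

0xB76595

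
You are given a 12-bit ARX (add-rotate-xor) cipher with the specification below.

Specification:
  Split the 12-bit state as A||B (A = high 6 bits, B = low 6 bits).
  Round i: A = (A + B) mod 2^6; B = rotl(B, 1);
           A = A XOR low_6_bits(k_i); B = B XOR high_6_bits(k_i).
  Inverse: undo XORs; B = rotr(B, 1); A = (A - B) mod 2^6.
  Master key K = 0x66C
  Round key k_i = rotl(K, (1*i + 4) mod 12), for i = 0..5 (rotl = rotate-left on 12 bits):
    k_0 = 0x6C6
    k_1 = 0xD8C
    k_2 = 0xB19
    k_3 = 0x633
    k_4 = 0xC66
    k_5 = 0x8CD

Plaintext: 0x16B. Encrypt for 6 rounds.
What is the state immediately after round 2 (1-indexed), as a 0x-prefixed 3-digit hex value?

s_0 = plaintext = 0x16B
s_1 = Round(s_0, k_0) = 0xD8C
s_2 = Round(s_1, k_1) = 0x3AE
s_3 = Round(s_2, k_2) = 0x971
s_4 = Round(s_3, k_3) = 0x97B
s_5 = Round(s_4, k_4) = 0x186
s_6 = Round(s_5, k_5) = 0x06F

0x3AE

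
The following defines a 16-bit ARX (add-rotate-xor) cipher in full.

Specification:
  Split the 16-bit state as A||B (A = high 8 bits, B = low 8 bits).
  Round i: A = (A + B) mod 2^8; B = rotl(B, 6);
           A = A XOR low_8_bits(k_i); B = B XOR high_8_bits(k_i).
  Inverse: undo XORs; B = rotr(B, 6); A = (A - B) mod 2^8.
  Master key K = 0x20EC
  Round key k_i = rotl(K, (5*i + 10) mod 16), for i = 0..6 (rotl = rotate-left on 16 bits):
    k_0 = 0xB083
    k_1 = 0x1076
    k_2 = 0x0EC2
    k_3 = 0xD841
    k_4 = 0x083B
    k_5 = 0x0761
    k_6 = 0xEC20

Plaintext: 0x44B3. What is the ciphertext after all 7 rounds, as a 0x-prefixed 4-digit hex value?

0xC901

s_0 = plaintext = 0x44B3
s_1 = Round(s_0, k_0) = 0x745C
s_2 = Round(s_1, k_1) = 0xA607
s_3 = Round(s_2, k_2) = 0x6FCF
s_4 = Round(s_3, k_3) = 0x7F2B
s_5 = Round(s_4, k_4) = 0x91C2
s_6 = Round(s_5, k_5) = 0x32B7
s_7 = Round(s_6, k_6) = 0xC901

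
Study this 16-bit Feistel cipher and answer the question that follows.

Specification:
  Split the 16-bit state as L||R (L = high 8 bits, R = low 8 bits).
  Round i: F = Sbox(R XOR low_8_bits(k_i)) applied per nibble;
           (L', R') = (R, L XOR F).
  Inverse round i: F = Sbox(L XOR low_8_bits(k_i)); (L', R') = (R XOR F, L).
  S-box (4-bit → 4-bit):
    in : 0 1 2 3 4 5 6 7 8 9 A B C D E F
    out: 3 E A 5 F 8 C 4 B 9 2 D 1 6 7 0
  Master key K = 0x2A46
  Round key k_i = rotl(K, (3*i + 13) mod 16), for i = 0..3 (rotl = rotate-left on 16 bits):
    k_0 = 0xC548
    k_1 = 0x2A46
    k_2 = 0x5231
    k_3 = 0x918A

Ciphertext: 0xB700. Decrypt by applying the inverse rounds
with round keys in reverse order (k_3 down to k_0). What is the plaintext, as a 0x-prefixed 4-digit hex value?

0x8F0E

s_0 = ciphertext = 0xB700
s_1 = InvRound(s_0, k_3) = 0x56B7
s_2 = InvRound(s_1, k_2) = 0x7356
s_3 = InvRound(s_2, k_1) = 0x0E73
s_4 = InvRound(s_3, k_0) = 0x8F0E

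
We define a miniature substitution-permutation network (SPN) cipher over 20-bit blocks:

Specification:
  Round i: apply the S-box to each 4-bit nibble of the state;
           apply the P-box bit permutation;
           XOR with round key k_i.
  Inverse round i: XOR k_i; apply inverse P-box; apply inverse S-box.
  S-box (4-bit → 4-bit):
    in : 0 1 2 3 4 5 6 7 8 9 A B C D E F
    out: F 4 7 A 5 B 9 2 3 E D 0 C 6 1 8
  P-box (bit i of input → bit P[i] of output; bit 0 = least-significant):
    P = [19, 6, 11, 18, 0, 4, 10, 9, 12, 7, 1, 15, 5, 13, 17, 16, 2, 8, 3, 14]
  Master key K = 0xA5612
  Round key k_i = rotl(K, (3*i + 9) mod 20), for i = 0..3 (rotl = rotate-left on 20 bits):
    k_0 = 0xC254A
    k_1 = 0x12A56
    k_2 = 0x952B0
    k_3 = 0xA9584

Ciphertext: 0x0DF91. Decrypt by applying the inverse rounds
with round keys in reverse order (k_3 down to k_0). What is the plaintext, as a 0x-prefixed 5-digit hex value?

s_0 = ciphertext = 0x0DF91
s_1 = InvRound(s_0, k_3) = 0x61B54
s_2 = InvRound(s_1, k_2) = 0x5A7B0
s_3 = InvRound(s_2, k_1) = 0x8E919
s_4 = InvRound(s_3, k_0) = 0xFBC29

0xFBC29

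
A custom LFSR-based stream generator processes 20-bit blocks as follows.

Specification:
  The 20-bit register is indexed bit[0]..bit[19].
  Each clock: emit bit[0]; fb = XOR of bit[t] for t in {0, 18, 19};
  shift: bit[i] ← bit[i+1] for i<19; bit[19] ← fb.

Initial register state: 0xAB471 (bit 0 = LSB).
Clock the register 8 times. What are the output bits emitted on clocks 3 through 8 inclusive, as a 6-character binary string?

001110

reg_0 = 0xAB471
clock 1: out=1, reg = 0x55A38
clock 2: out=0, reg = 0xAAD1C
clock 3: out=0, reg = 0xD568E
clock 4: out=0, reg = 0x6AB47
clock 5: out=1, reg = 0x355A3
clock 6: out=1, reg = 0x9AAD1
clock 7: out=1, reg = 0x4D568
clock 8: out=0, reg = 0xA6AB4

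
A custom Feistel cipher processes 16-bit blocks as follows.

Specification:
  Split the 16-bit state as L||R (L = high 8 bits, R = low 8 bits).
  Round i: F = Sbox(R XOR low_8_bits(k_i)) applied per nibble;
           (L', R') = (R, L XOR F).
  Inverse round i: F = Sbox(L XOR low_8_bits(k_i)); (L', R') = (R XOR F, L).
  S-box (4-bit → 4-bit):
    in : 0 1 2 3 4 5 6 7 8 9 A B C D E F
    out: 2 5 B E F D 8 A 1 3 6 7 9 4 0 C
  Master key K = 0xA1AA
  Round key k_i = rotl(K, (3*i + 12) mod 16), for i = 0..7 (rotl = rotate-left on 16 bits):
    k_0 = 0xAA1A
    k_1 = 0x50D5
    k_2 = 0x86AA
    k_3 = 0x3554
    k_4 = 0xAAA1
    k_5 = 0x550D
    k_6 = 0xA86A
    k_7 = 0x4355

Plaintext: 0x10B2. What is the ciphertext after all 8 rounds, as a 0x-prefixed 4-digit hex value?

s_0 = plaintext = 0x10B2
s_1 = Round(s_0, k_0) = 0xB271
s_2 = Round(s_1, k_1) = 0x71DD
s_3 = Round(s_2, k_2) = 0xDDDB
s_4 = Round(s_3, k_3) = 0xDBC1
s_5 = Round(s_4, k_4) = 0xC159
s_6 = Round(s_5, k_5) = 0x591E
s_7 = Round(s_6, k_6) = 0x1EF6
s_8 = Round(s_7, k_7) = 0xF670

0xF670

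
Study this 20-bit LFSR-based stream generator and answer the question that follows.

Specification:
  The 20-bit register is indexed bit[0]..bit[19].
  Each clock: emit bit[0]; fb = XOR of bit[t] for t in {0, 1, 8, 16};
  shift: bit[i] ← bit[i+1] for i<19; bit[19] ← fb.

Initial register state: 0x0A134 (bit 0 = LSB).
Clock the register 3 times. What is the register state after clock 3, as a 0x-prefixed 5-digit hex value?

reg_0 = 0x0A134
clock 1: out=0, reg = 0x8509A
clock 2: out=0, reg = 0xC284D
clock 3: out=1, reg = 0xE1426

0xE1426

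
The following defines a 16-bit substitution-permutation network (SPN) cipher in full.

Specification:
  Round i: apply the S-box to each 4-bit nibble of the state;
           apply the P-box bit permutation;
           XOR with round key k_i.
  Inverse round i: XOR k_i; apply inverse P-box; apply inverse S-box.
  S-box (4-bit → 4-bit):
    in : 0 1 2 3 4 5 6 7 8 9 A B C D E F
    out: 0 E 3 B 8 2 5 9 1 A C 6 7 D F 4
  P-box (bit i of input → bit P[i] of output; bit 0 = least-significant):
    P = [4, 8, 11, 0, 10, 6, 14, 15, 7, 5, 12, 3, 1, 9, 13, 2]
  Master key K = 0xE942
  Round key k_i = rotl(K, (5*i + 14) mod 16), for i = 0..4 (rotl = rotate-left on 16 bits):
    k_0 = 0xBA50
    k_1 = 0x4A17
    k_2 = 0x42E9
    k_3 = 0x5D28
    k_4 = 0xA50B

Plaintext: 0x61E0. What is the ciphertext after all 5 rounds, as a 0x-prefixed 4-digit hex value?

s_0 = plaintext = 0x61E0
s_1 = Round(s_0, k_0) = 0x4E3A
s_2 = Round(s_1, k_1) = 0xD6FA
s_3 = Round(s_2, k_2) = 0x3A6E
s_4 = Round(s_3, k_3) = 0x0237
s_5 = Round(s_4, k_4) = 0x21FA

0x21FA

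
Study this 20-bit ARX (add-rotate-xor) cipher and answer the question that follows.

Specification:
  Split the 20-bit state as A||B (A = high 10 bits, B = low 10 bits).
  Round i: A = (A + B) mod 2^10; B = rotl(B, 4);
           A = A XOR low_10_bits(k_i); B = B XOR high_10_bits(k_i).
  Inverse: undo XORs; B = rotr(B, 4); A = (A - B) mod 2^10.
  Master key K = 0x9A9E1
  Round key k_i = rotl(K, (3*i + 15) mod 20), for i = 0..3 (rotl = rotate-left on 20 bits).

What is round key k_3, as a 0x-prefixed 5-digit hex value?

K = 0x9A9E1
k_0 = rotl(K, (3*0+15) mod 20) = rotl(K, 15) = 0x0CD4F
k_1 = rotl(K, (3*1+15) mod 20) = rotl(K, 18) = 0x66A78
k_2 = rotl(K, (3*2+15) mod 20) = rotl(K, 1) = 0x353C3
k_3 = rotl(K, (3*3+15) mod 20) = rotl(K, 4) = 0xA9E19

0xA9E19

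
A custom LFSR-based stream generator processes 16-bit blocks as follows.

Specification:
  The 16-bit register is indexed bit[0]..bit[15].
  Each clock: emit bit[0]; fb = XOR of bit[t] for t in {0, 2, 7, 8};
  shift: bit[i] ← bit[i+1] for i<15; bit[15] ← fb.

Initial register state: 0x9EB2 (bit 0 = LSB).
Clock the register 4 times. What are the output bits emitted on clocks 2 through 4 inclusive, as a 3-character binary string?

reg_0 = 0x9EB2
clock 1: out=0, reg = 0xCF59
clock 2: out=1, reg = 0x67AC
clock 3: out=0, reg = 0xB3D6
clock 4: out=0, reg = 0xD9EB

100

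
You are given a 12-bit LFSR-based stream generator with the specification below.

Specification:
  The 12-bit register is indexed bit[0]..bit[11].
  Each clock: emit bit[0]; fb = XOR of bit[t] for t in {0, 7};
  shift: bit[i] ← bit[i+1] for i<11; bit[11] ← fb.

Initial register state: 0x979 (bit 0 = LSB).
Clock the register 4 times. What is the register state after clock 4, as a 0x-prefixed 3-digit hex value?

reg_0 = 0x979
clock 1: out=1, reg = 0xCBC
clock 2: out=0, reg = 0xE5E
clock 3: out=0, reg = 0x72F
clock 4: out=1, reg = 0xB97

0xB97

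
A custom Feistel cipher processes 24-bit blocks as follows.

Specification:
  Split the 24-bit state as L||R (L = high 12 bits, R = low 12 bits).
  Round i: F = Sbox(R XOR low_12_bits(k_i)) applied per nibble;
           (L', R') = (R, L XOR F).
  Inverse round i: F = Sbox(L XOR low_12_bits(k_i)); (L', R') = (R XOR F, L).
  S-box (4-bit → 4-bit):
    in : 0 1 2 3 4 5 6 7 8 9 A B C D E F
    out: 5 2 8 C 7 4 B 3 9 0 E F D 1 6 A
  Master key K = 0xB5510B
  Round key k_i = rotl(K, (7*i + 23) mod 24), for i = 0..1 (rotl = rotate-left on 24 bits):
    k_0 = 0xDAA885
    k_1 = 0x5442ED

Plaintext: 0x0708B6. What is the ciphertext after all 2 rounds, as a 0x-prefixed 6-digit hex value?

s_0 = plaintext = 0x0708B6
s_1 = Round(s_0, k_0) = 0x8B65BC
s_2 = Round(s_1, k_1) = 0x5BCBF4

0x5BCBF4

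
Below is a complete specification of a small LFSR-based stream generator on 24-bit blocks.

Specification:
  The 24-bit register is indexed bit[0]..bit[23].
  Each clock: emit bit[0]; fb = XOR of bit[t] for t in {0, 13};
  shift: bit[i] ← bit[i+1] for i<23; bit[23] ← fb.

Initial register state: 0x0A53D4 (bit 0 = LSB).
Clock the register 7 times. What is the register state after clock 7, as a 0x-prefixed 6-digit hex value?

0x0C14A7

reg_0 = 0x0A53D4
clock 1: out=0, reg = 0x0529EA
clock 2: out=0, reg = 0x8294F5
clock 3: out=1, reg = 0xC14A7A
clock 4: out=0, reg = 0x60A53D
clock 5: out=1, reg = 0x30529E
clock 6: out=0, reg = 0x18294F
clock 7: out=1, reg = 0x0C14A7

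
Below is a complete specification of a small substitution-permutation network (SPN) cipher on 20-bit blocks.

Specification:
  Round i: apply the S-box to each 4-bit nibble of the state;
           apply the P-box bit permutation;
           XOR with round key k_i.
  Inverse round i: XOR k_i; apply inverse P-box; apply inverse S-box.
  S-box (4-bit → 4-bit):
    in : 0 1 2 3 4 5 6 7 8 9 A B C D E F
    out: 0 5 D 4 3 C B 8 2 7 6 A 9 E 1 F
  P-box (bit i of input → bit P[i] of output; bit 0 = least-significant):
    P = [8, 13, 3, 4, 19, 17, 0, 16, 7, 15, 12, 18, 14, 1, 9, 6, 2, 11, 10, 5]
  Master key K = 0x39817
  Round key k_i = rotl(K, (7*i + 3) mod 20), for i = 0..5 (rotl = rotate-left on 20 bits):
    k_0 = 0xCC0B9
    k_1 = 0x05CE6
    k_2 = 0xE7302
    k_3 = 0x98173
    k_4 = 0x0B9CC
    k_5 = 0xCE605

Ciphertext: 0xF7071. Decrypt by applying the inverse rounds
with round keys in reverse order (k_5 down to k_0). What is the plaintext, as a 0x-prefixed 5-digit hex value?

0x2354E

s_0 = ciphertext = 0xF7071
s_1 = InvRound(s_0, k_5) = 0x25AB7
s_2 = InvRound(s_1, k_4) = 0x7F8AF
s_3 = InvRound(s_2, k_3) = 0x4C24F
s_4 = InvRound(s_3, k_2) = 0xE7A99
s_5 = InvRound(s_4, k_1) = 0x2D79D
s_6 = InvRound(s_5, k_0) = 0x2354E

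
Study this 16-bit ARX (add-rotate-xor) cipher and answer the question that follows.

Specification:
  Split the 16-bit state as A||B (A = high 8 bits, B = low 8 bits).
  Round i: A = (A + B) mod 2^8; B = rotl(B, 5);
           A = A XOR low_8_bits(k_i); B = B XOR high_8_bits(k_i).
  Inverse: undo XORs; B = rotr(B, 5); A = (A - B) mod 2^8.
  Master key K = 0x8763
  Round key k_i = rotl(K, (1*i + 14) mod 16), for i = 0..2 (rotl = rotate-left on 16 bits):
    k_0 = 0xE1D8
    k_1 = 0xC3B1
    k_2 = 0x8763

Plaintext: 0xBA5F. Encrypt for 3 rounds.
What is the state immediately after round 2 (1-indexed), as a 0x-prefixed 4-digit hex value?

s_0 = plaintext = 0xBA5F
s_1 = Round(s_0, k_0) = 0xC10A
s_2 = Round(s_1, k_1) = 0x7A82
s_3 = Round(s_2, k_2) = 0x9FD7

0x7A82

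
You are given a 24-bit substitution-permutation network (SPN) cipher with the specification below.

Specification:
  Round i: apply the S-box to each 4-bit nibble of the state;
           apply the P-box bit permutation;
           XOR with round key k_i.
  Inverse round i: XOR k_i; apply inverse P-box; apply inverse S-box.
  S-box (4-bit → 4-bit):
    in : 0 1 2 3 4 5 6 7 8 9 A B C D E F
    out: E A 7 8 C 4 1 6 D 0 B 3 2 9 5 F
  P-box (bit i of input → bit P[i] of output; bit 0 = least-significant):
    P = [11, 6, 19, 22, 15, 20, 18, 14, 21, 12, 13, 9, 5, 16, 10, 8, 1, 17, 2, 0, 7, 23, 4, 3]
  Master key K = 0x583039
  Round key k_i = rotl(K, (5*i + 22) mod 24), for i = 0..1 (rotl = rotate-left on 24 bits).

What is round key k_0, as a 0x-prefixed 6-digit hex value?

0x560C0E

K = 0x583039
k_0 = rotl(K, (5*0+22) mod 24) = rotl(K, 22) = 0x560C0E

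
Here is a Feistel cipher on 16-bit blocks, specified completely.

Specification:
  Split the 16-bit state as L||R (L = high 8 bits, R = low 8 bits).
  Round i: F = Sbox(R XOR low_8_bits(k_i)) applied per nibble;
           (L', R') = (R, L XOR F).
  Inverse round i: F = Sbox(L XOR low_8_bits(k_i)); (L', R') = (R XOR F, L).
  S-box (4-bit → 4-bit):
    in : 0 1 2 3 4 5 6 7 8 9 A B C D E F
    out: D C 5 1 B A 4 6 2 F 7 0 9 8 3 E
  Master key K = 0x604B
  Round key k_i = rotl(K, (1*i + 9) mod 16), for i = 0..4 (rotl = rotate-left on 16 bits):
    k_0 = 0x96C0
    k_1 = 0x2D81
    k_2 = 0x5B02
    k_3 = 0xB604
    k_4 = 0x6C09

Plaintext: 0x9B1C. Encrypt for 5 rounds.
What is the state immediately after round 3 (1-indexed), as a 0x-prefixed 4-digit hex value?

s_0 = plaintext = 0x9B1C
s_1 = Round(s_0, k_0) = 0x1C12
s_2 = Round(s_1, k_1) = 0x12ED
s_3 = Round(s_2, k_2) = 0xED2C
s_4 = Round(s_3, k_3) = 0x2CBF
s_5 = Round(s_4, k_4) = 0xBF28

0xED2C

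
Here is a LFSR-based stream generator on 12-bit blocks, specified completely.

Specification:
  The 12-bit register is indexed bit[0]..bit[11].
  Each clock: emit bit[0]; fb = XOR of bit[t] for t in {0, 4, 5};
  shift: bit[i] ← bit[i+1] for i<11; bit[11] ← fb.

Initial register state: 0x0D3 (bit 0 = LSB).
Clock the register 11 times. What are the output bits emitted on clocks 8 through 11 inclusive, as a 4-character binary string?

reg_0 = 0x0D3
clock 1: out=1, reg = 0x069
clock 2: out=1, reg = 0x034
clock 3: out=0, reg = 0x01A
clock 4: out=0, reg = 0x80D
clock 5: out=1, reg = 0xC06
clock 6: out=0, reg = 0x603
clock 7: out=1, reg = 0xB01
clock 8: out=1, reg = 0xD80
clock 9: out=0, reg = 0x6C0
clock 10: out=0, reg = 0x360
clock 11: out=0, reg = 0x9B0

1000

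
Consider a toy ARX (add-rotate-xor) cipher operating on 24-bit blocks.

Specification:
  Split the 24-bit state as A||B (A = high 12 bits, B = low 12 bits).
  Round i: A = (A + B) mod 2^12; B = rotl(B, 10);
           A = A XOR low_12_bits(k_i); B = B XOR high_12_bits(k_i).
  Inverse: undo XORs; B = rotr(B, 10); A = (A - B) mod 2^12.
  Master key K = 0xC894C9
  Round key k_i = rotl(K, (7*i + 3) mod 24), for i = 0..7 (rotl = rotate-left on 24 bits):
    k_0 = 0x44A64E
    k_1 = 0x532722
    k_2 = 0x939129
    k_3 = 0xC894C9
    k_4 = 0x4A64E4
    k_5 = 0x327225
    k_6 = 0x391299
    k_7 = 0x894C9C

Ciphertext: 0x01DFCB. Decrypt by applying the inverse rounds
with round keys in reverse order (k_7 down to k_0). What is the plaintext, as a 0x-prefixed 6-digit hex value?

0xAD641D

s_0 = ciphertext = 0x01DFCB
s_1 = InvRound(s_0, k_7) = 0xF04D7D
s_2 = InvRound(s_1, k_6) = 0x1EABB3
s_3 = InvRound(s_2, k_5) = 0x17D252
s_4 = InvRound(s_3, k_4) = 0x9C8BD1
s_5 = InvRound(s_4, k_3) = 0xFA0D61
s_6 = InvRound(s_5, k_2) = 0xD28161
s_7 = InvRound(s_6, k_1) = 0x8BD14D
s_8 = InvRound(s_7, k_0) = 0xAD641D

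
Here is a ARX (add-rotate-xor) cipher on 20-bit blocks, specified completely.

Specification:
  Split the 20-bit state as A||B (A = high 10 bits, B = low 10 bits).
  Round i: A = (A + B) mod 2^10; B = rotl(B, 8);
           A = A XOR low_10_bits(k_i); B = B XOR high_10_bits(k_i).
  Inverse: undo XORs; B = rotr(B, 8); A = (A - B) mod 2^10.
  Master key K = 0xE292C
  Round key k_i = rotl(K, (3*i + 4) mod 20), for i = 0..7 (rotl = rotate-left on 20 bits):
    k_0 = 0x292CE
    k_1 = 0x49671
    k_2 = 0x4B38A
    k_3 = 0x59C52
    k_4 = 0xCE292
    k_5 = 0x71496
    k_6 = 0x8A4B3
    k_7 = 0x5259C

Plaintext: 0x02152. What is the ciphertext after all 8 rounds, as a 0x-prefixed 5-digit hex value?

0xF8FC4

s_0 = plaintext = 0x02152
s_1 = Round(s_0, k_0) = 0xE52F0
s_2 = Round(s_1, k_1) = 0x3D599
s_3 = Round(s_2, k_2) = 0x4104A
s_4 = Round(s_3, k_3) = 0x47375
s_5 = Round(s_4, k_4) = 0x80EE5
s_6 = Round(s_5, k_5) = 0x1F87C
s_7 = Round(s_6, k_6) = 0x12636
s_8 = Round(s_7, k_7) = 0xF8FC4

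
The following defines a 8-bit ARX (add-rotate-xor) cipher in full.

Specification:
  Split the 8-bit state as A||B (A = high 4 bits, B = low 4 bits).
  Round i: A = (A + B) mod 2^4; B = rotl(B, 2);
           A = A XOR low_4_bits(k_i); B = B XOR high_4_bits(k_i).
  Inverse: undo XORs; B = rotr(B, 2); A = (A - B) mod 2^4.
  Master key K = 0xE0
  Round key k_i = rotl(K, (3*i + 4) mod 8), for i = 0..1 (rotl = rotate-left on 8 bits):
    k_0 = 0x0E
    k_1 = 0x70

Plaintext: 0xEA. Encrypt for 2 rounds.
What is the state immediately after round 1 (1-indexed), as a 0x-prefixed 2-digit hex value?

0x6A

s_0 = plaintext = 0xEA
s_1 = Round(s_0, k_0) = 0x6A
s_2 = Round(s_1, k_1) = 0x0D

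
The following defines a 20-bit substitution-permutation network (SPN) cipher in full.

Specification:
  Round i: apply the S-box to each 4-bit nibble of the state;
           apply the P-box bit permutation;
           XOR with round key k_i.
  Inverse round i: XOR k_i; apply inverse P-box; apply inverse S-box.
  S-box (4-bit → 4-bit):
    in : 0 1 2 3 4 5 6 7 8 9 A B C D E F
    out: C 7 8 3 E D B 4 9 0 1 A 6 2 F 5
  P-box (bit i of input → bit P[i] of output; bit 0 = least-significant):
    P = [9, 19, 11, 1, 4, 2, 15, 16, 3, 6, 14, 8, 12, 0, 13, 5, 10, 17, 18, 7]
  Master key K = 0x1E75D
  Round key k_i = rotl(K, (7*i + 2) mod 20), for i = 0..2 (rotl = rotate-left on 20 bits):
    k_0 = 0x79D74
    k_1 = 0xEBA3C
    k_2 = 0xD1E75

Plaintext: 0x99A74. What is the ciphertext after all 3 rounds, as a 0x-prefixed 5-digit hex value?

0xD77C8

s_0 = plaintext = 0x99A74
s_1 = Round(s_0, k_0) = 0xF157E
s_2 = Round(s_1, k_1) = 0x24537
s_3 = Round(s_2, k_2) = 0xD77C8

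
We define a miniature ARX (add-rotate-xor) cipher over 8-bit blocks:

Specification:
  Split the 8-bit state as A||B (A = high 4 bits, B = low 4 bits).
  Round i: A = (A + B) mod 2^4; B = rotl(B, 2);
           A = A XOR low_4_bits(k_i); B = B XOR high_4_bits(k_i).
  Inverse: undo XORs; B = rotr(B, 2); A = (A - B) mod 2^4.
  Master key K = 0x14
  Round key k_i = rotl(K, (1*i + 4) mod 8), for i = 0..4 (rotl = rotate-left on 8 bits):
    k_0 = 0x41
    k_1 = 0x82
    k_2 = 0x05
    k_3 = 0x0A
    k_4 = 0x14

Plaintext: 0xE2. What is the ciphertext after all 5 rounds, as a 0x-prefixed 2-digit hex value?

s_0 = plaintext = 0xE2
s_1 = Round(s_0, k_0) = 0x1C
s_2 = Round(s_1, k_1) = 0xFB
s_3 = Round(s_2, k_2) = 0xFE
s_4 = Round(s_3, k_3) = 0x7B
s_5 = Round(s_4, k_4) = 0x6F

0x6F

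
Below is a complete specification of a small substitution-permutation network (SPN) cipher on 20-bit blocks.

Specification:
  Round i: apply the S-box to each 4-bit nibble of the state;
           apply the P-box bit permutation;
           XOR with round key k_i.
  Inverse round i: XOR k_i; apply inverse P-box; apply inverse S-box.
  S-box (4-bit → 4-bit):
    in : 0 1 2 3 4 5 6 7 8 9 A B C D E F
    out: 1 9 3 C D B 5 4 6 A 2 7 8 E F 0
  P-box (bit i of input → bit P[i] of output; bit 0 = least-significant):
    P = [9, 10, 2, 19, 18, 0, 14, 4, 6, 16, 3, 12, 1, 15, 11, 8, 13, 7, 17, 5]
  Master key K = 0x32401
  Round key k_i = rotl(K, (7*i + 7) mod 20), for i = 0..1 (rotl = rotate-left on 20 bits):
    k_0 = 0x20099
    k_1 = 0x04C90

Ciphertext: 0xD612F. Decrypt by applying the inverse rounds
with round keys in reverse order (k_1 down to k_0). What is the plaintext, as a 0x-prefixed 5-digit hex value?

s_0 = ciphertext = 0xD612F
s_1 = InvRound(s_0, k_1) = 0x5485D
s_2 = InvRound(s_1, k_0) = 0x87267

0x87267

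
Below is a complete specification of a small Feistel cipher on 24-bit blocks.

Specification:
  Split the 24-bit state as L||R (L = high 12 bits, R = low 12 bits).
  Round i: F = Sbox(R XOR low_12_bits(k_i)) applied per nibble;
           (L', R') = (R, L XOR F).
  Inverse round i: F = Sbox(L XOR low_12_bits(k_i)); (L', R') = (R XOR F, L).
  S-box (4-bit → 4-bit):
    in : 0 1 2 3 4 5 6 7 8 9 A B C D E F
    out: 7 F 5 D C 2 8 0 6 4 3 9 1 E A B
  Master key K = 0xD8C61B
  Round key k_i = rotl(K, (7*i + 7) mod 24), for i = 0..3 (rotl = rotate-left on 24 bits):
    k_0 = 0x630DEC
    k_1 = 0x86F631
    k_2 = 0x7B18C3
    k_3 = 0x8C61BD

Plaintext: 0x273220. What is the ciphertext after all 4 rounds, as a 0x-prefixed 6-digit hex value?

0x67891F

s_0 = plaintext = 0x273220
s_1 = Round(s_0, k_0) = 0x220962
s_2 = Round(s_1, k_1) = 0x96290D
s_3 = Round(s_2, k_2) = 0x90D678
s_4 = Round(s_3, k_3) = 0x67891F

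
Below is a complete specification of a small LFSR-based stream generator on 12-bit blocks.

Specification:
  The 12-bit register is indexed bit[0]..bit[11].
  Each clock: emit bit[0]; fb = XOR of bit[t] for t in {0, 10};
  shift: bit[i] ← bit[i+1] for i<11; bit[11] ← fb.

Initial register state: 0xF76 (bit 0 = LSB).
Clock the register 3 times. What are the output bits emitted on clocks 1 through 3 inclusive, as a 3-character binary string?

reg_0 = 0xF76
clock 1: out=0, reg = 0xFBB
clock 2: out=1, reg = 0x7DD
clock 3: out=1, reg = 0x3EE

011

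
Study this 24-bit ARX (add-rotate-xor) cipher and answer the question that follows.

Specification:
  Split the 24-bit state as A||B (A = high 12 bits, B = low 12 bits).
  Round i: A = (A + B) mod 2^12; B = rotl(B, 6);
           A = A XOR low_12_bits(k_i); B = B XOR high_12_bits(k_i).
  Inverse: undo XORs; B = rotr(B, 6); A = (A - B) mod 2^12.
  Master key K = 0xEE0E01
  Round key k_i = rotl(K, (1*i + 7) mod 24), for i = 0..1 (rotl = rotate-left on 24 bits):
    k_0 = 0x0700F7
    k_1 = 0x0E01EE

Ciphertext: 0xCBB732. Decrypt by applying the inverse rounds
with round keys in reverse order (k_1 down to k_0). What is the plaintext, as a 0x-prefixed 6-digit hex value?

s_0 = ciphertext = 0xCBB732
s_1 = InvRound(s_0, k_1) = 0x8B649F
s_2 = InvRound(s_1, k_0) = 0xC6EBD3

0xC6EBD3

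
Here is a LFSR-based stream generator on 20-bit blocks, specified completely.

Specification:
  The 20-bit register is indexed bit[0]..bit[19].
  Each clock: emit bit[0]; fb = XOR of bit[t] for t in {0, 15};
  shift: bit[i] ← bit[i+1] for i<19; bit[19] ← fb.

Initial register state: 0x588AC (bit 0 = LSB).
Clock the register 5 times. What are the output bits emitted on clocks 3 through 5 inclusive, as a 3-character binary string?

reg_0 = 0x588AC
clock 1: out=0, reg = 0xAC456
clock 2: out=0, reg = 0xD622B
clock 3: out=1, reg = 0xEB115
clock 4: out=1, reg = 0x7588A
clock 5: out=0, reg = 0x3AC45

110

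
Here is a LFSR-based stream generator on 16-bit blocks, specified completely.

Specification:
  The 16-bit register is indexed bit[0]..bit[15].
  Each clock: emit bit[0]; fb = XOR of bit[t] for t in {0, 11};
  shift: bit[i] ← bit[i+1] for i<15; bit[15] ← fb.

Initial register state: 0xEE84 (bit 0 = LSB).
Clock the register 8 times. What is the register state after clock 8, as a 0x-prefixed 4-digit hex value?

reg_0 = 0xEE84
clock 1: out=0, reg = 0xF742
clock 2: out=0, reg = 0x7BA1
clock 3: out=1, reg = 0x3DD0
clock 4: out=0, reg = 0x9EE8
clock 5: out=0, reg = 0xCF74
clock 6: out=0, reg = 0xE7BA
clock 7: out=0, reg = 0x73DD
clock 8: out=1, reg = 0xB9EE

0xB9EE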